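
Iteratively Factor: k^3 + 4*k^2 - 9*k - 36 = (k + 4)*(k^2 - 9) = (k - 3)*(k + 4)*(k + 3)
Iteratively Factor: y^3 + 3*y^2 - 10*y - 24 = (y + 2)*(y^2 + y - 12) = (y + 2)*(y + 4)*(y - 3)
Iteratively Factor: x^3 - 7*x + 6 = (x - 2)*(x^2 + 2*x - 3) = (x - 2)*(x + 3)*(x - 1)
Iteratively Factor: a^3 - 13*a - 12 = (a + 1)*(a^2 - a - 12) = (a - 4)*(a + 1)*(a + 3)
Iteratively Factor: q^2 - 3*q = (q)*(q - 3)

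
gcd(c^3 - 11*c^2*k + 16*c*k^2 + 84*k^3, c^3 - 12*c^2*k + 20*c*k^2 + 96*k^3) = c^2 - 4*c*k - 12*k^2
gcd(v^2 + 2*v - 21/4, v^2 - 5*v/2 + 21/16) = 1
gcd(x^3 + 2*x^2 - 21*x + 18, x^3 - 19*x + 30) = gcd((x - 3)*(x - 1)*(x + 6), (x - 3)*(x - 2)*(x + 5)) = x - 3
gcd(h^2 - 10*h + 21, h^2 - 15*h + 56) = h - 7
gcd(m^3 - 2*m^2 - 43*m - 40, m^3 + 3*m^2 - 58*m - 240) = m^2 - 3*m - 40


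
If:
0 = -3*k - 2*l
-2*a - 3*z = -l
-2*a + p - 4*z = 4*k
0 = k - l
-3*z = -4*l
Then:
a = 0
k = 0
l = 0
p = 0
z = 0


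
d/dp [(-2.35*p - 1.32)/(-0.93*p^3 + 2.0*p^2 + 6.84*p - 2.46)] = (-4.371*p^3 + 1.0172*p^2 + 5.28*p + 14.8098)/(0.8649*p^6 - 3.72*p^5 - 8.7224*p^4 + 31.9356*p^3 + 36.9456*p^2 - 33.6528*p + 6.0516)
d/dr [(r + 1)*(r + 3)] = 2*r + 4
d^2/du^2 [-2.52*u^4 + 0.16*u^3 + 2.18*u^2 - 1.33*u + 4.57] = -30.24*u^2 + 0.96*u + 4.36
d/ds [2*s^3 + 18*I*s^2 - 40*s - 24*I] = 6*s^2 + 36*I*s - 40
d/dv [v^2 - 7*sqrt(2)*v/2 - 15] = 2*v - 7*sqrt(2)/2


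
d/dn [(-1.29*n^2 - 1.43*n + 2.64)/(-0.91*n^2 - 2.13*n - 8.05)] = (1.4464*n^2 + 25.5738*n + 17.1347)/(0.8281*n^4 + 3.8766*n^3 + 19.1879*n^2 + 34.293*n + 64.8025)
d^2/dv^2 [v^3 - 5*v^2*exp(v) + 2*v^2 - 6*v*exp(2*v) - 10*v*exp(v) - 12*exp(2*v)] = -5*v^2*exp(v) - 24*v*exp(2*v) - 30*v*exp(v) + 6*v - 72*exp(2*v) - 30*exp(v) + 4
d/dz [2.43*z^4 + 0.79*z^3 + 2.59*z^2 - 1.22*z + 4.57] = 9.72*z^3 + 2.37*z^2 + 5.18*z - 1.22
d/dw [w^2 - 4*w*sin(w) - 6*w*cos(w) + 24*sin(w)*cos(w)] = 6*w*sin(w) - 4*w*cos(w) + 2*w - 4*sin(w) - 6*cos(w) + 24*cos(2*w)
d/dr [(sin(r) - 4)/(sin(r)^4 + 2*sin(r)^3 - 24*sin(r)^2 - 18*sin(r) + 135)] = 3*(-sin(r)^3 + sin(r)^2 + 19*sin(r) - 7)*cos(r)/((sin(r) - 3)^3*(sin(r) + 3)^2*(sin(r) + 5)^2)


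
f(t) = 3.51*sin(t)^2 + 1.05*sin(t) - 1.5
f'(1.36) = 1.66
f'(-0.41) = -1.60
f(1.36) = 2.88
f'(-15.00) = 2.67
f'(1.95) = -2.80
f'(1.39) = 1.43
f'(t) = 7.02*sin(t)*cos(t) + 1.05*cos(t) = (7.02*sin(t) + 1.05)*cos(t)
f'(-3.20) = -1.46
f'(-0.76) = -2.74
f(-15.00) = -0.70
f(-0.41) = -1.36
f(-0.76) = -0.56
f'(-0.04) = 0.77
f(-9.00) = -1.34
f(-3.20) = -1.43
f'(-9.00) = 1.68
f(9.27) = -1.25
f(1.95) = 2.50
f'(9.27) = -2.11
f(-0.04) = -1.54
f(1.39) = 2.93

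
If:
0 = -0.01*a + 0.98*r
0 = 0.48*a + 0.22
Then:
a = -0.46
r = -0.00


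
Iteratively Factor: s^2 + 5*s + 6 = (s + 3)*(s + 2)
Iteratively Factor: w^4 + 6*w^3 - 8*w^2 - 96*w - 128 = (w + 4)*(w^3 + 2*w^2 - 16*w - 32) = (w + 4)^2*(w^2 - 2*w - 8) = (w + 2)*(w + 4)^2*(w - 4)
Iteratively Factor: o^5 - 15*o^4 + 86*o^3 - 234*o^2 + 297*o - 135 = (o - 3)*(o^4 - 12*o^3 + 50*o^2 - 84*o + 45) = (o - 5)*(o - 3)*(o^3 - 7*o^2 + 15*o - 9) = (o - 5)*(o - 3)*(o - 1)*(o^2 - 6*o + 9) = (o - 5)*(o - 3)^2*(o - 1)*(o - 3)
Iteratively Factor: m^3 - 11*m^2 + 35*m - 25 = (m - 5)*(m^2 - 6*m + 5) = (m - 5)^2*(m - 1)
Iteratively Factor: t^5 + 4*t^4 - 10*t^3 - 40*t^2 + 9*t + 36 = (t + 1)*(t^4 + 3*t^3 - 13*t^2 - 27*t + 36) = (t - 3)*(t + 1)*(t^3 + 6*t^2 + 5*t - 12) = (t - 3)*(t + 1)*(t + 4)*(t^2 + 2*t - 3) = (t - 3)*(t - 1)*(t + 1)*(t + 4)*(t + 3)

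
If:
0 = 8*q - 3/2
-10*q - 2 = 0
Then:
No Solution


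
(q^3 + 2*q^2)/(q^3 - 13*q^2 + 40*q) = q*(q + 2)/(q^2 - 13*q + 40)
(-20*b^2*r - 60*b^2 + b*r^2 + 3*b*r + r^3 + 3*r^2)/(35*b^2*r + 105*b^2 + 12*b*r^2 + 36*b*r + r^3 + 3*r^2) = (-4*b + r)/(7*b + r)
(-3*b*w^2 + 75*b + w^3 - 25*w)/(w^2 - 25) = -3*b + w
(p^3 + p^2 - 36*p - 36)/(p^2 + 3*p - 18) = (p^2 - 5*p - 6)/(p - 3)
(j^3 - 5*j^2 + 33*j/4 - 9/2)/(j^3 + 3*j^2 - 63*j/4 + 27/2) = (j - 2)/(j + 6)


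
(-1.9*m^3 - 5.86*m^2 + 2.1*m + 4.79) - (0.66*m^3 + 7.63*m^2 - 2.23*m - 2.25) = -2.56*m^3 - 13.49*m^2 + 4.33*m + 7.04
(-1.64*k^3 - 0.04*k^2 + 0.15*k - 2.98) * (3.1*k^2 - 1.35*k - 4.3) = -5.084*k^5 + 2.09*k^4 + 7.571*k^3 - 9.2685*k^2 + 3.378*k + 12.814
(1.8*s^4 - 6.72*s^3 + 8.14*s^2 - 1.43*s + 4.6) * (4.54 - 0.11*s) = -0.198*s^5 + 8.9112*s^4 - 31.4042*s^3 + 37.1129*s^2 - 6.9982*s + 20.884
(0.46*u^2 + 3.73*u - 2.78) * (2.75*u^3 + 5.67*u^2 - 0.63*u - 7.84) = 1.265*u^5 + 12.8657*u^4 + 13.2143*u^3 - 21.7189*u^2 - 27.4918*u + 21.7952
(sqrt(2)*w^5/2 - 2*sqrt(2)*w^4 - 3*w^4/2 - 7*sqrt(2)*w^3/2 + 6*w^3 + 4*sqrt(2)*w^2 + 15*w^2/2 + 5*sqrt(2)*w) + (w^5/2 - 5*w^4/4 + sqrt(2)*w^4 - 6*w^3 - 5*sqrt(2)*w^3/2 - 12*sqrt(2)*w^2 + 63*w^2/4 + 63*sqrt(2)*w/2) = w^5/2 + sqrt(2)*w^5/2 - 11*w^4/4 - sqrt(2)*w^4 - 6*sqrt(2)*w^3 - 8*sqrt(2)*w^2 + 93*w^2/4 + 73*sqrt(2)*w/2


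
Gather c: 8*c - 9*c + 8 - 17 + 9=-c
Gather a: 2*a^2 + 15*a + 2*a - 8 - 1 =2*a^2 + 17*a - 9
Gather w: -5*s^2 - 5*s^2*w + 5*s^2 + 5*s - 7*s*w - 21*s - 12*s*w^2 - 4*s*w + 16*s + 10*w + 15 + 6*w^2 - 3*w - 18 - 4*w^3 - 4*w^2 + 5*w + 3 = -4*w^3 + w^2*(2 - 12*s) + w*(-5*s^2 - 11*s + 12)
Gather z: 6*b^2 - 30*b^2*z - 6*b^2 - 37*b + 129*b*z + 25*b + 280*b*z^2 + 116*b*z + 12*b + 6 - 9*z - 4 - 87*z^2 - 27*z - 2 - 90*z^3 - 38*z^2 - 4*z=-90*z^3 + z^2*(280*b - 125) + z*(-30*b^2 + 245*b - 40)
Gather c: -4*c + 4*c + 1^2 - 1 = 0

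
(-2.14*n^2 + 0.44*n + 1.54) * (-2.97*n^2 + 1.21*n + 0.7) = 6.3558*n^4 - 3.8962*n^3 - 5.5394*n^2 + 2.1714*n + 1.078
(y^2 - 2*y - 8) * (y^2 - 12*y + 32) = y^4 - 14*y^3 + 48*y^2 + 32*y - 256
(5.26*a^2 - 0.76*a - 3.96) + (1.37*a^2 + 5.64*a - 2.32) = 6.63*a^2 + 4.88*a - 6.28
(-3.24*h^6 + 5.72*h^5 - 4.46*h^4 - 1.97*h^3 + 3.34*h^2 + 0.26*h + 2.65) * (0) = 0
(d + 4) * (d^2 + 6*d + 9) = d^3 + 10*d^2 + 33*d + 36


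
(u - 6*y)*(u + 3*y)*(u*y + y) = u^3*y - 3*u^2*y^2 + u^2*y - 18*u*y^3 - 3*u*y^2 - 18*y^3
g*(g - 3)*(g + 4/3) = g^3 - 5*g^2/3 - 4*g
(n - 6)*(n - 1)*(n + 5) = n^3 - 2*n^2 - 29*n + 30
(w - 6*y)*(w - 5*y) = w^2 - 11*w*y + 30*y^2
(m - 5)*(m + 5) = m^2 - 25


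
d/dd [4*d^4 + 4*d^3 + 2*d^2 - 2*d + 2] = 16*d^3 + 12*d^2 + 4*d - 2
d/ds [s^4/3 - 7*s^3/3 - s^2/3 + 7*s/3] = 4*s^3/3 - 7*s^2 - 2*s/3 + 7/3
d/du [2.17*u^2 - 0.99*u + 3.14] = 4.34*u - 0.99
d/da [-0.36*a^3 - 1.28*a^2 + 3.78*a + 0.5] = -1.08*a^2 - 2.56*a + 3.78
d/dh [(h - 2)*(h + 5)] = 2*h + 3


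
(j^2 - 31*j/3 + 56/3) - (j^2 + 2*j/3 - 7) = 77/3 - 11*j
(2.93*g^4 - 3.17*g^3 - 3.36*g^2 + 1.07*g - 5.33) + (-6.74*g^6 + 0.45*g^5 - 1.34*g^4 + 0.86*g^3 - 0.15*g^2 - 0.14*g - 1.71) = -6.74*g^6 + 0.45*g^5 + 1.59*g^4 - 2.31*g^3 - 3.51*g^2 + 0.93*g - 7.04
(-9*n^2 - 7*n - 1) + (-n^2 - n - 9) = -10*n^2 - 8*n - 10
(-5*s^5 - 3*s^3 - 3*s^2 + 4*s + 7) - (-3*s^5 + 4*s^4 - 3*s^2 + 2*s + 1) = -2*s^5 - 4*s^4 - 3*s^3 + 2*s + 6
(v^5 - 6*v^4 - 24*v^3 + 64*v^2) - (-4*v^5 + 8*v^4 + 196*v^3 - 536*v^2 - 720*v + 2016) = 5*v^5 - 14*v^4 - 220*v^3 + 600*v^2 + 720*v - 2016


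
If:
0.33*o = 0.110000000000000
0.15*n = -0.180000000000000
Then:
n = -1.20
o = 0.33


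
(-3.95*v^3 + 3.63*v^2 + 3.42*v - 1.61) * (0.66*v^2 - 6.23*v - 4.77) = -2.607*v^5 + 27.0043*v^4 - 1.5162*v^3 - 39.6843*v^2 - 6.2831*v + 7.6797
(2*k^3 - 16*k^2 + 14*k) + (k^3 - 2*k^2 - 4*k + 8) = 3*k^3 - 18*k^2 + 10*k + 8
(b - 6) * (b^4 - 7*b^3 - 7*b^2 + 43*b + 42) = b^5 - 13*b^4 + 35*b^3 + 85*b^2 - 216*b - 252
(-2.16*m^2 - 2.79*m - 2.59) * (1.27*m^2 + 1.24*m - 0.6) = -2.7432*m^4 - 6.2217*m^3 - 5.4529*m^2 - 1.5376*m + 1.554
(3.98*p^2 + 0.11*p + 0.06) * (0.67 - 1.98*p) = -7.8804*p^3 + 2.4488*p^2 - 0.0451*p + 0.0402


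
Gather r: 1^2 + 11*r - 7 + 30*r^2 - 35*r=30*r^2 - 24*r - 6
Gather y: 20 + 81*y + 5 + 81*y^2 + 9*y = 81*y^2 + 90*y + 25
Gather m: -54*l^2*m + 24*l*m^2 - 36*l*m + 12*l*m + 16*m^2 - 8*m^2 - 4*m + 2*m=m^2*(24*l + 8) + m*(-54*l^2 - 24*l - 2)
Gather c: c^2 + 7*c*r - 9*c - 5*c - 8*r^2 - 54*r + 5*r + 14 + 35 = c^2 + c*(7*r - 14) - 8*r^2 - 49*r + 49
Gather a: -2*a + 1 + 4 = 5 - 2*a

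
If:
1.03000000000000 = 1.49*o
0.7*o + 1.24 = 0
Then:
No Solution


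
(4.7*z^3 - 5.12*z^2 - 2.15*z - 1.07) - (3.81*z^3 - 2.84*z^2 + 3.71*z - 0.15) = 0.89*z^3 - 2.28*z^2 - 5.86*z - 0.92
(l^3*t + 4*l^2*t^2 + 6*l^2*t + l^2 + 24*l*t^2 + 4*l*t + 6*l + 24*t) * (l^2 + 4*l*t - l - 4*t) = l^5*t + 8*l^4*t^2 + 5*l^4*t + l^4 + 16*l^3*t^3 + 40*l^3*t^2 + 2*l^3*t + 5*l^3 + 80*l^2*t^3 - 32*l^2*t^2 + 40*l^2*t - 6*l^2 - 96*l*t^3 + 80*l*t^2 - 48*l*t - 96*t^2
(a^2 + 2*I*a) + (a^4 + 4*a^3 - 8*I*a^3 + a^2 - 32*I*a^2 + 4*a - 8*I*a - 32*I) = a^4 + 4*a^3 - 8*I*a^3 + 2*a^2 - 32*I*a^2 + 4*a - 6*I*a - 32*I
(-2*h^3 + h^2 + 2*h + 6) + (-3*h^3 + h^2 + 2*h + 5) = -5*h^3 + 2*h^2 + 4*h + 11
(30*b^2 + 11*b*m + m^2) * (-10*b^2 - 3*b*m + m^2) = -300*b^4 - 200*b^3*m - 13*b^2*m^2 + 8*b*m^3 + m^4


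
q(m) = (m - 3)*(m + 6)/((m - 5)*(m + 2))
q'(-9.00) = -0.07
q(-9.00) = 0.37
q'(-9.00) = -0.07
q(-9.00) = 0.37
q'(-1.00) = -2.94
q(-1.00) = 3.33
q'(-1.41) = -8.28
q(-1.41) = 5.35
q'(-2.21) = -64.85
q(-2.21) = -13.04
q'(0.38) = -0.65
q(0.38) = 1.52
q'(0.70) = -0.56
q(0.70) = 1.33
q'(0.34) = -0.67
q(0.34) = 1.55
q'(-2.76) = -5.00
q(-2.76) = -3.16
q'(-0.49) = -1.36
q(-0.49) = 2.32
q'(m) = (m - 3)/((m - 5)*(m + 2)) - (m - 3)*(m + 6)/((m - 5)*(m + 2)^2) + (m + 6)/((m - 5)*(m + 2)) - (m - 3)*(m + 6)/((m - 5)^2*(m + 2)) = 2*(-3*m^2 + 8*m - 42)/(m^4 - 6*m^3 - 11*m^2 + 60*m + 100)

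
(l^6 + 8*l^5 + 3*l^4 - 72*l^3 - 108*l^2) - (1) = l^6 + 8*l^5 + 3*l^4 - 72*l^3 - 108*l^2 - 1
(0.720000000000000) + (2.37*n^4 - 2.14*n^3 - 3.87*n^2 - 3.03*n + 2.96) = 2.37*n^4 - 2.14*n^3 - 3.87*n^2 - 3.03*n + 3.68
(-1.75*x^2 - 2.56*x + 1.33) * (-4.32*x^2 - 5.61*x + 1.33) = 7.56*x^4 + 20.8767*x^3 + 6.2885*x^2 - 10.8661*x + 1.7689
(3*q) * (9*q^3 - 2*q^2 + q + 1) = 27*q^4 - 6*q^3 + 3*q^2 + 3*q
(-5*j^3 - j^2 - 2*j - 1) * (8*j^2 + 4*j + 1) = -40*j^5 - 28*j^4 - 25*j^3 - 17*j^2 - 6*j - 1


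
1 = 1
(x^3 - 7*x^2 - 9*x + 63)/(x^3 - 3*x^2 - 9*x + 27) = (x - 7)/(x - 3)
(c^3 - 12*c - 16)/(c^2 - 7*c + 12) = (c^2 + 4*c + 4)/(c - 3)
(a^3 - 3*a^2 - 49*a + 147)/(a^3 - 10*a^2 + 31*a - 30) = (a^2 - 49)/(a^2 - 7*a + 10)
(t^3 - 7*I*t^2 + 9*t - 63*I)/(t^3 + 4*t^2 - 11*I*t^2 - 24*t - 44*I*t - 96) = (t^2 - 4*I*t + 21)/(t^2 + t*(4 - 8*I) - 32*I)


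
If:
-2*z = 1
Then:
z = -1/2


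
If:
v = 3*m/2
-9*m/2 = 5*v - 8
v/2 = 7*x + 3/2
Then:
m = 2/3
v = 1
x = -1/7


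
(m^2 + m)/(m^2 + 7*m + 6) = m/(m + 6)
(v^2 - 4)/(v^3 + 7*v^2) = (v^2 - 4)/(v^2*(v + 7))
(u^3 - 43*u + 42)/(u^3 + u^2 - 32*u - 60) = (u^2 + 6*u - 7)/(u^2 + 7*u + 10)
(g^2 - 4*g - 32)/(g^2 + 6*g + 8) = (g - 8)/(g + 2)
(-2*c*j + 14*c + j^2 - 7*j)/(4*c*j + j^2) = (-2*c*j + 14*c + j^2 - 7*j)/(j*(4*c + j))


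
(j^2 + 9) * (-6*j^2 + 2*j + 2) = -6*j^4 + 2*j^3 - 52*j^2 + 18*j + 18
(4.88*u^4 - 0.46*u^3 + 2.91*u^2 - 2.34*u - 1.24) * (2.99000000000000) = 14.5912*u^4 - 1.3754*u^3 + 8.7009*u^2 - 6.9966*u - 3.7076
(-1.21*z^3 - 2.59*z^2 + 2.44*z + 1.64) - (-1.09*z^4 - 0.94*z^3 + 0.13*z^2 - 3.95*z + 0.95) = 1.09*z^4 - 0.27*z^3 - 2.72*z^2 + 6.39*z + 0.69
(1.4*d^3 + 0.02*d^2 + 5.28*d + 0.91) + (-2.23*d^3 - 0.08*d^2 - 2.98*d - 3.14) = -0.83*d^3 - 0.06*d^2 + 2.3*d - 2.23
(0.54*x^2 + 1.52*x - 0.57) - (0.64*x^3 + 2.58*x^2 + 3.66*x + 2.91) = -0.64*x^3 - 2.04*x^2 - 2.14*x - 3.48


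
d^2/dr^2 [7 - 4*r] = 0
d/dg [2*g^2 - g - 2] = 4*g - 1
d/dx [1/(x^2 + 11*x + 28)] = (-2*x - 11)/(x^2 + 11*x + 28)^2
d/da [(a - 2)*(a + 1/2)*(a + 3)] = 3*a^2 + 3*a - 11/2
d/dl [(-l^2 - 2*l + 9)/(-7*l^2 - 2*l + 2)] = 2*(-6*l^2 + 61*l + 7)/(49*l^4 + 28*l^3 - 24*l^2 - 8*l + 4)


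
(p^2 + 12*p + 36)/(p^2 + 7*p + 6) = (p + 6)/(p + 1)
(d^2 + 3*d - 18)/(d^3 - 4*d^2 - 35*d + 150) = (d - 3)/(d^2 - 10*d + 25)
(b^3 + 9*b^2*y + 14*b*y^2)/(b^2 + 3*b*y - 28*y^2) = b*(-b - 2*y)/(-b + 4*y)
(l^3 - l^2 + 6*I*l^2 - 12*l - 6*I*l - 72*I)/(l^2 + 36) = (l^2 - l - 12)/(l - 6*I)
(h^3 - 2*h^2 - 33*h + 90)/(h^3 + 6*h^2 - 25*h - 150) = (h - 3)/(h + 5)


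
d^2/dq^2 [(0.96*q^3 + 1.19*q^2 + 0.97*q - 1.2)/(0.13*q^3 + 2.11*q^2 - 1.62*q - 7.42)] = (5.55111512312578e-17*q^7 - 0.486434000000001*q^6 + 1.311414*q^5 + 13.968942*q^4 + 63.083382*q^3 + 161.711916*q^2 + 425.909868*q + 63.841216)/(0.002197*q^9 + 0.106977*q^8 + 1.654185*q^7 + 6.351541*q^6 - 32.825526*q^5 - 73.115382*q^4 + 169.398732*q^3 + 290.087868*q^2 - 267.574104*q - 408.518488)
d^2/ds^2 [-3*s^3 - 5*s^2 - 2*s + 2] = -18*s - 10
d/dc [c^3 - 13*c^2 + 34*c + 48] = 3*c^2 - 26*c + 34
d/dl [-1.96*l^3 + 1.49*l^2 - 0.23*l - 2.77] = -5.88*l^2 + 2.98*l - 0.23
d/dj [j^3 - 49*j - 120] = 3*j^2 - 49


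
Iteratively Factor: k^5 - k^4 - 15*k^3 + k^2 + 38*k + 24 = (k + 1)*(k^4 - 2*k^3 - 13*k^2 + 14*k + 24) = (k - 4)*(k + 1)*(k^3 + 2*k^2 - 5*k - 6) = (k - 4)*(k - 2)*(k + 1)*(k^2 + 4*k + 3) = (k - 4)*(k - 2)*(k + 1)*(k + 3)*(k + 1)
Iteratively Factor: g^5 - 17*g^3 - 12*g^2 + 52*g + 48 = (g - 2)*(g^4 + 2*g^3 - 13*g^2 - 38*g - 24) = (g - 2)*(g + 2)*(g^3 - 13*g - 12) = (g - 2)*(g + 2)*(g + 3)*(g^2 - 3*g - 4) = (g - 2)*(g + 1)*(g + 2)*(g + 3)*(g - 4)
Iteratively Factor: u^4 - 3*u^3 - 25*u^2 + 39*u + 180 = (u - 5)*(u^3 + 2*u^2 - 15*u - 36) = (u - 5)*(u + 3)*(u^2 - u - 12) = (u - 5)*(u + 3)^2*(u - 4)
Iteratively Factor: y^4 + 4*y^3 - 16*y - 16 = (y + 2)*(y^3 + 2*y^2 - 4*y - 8) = (y - 2)*(y + 2)*(y^2 + 4*y + 4) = (y - 2)*(y + 2)^2*(y + 2)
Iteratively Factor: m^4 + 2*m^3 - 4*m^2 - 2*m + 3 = (m + 1)*(m^3 + m^2 - 5*m + 3) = (m + 1)*(m + 3)*(m^2 - 2*m + 1) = (m - 1)*(m + 1)*(m + 3)*(m - 1)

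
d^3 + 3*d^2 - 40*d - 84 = (d - 6)*(d + 2)*(d + 7)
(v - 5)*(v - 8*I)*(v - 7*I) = v^3 - 5*v^2 - 15*I*v^2 - 56*v + 75*I*v + 280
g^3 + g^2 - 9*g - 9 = (g - 3)*(g + 1)*(g + 3)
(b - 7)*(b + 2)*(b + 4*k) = b^3 + 4*b^2*k - 5*b^2 - 20*b*k - 14*b - 56*k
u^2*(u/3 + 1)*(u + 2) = u^4/3 + 5*u^3/3 + 2*u^2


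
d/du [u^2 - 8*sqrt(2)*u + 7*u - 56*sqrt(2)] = 2*u - 8*sqrt(2) + 7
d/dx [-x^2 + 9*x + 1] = 9 - 2*x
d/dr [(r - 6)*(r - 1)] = 2*r - 7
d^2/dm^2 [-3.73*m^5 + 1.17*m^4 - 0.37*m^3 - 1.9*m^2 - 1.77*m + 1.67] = -74.6*m^3 + 14.04*m^2 - 2.22*m - 3.8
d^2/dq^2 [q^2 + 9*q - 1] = 2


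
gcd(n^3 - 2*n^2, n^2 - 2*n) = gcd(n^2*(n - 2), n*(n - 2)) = n^2 - 2*n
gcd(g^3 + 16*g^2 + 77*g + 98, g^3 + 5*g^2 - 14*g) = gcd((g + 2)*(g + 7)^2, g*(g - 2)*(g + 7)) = g + 7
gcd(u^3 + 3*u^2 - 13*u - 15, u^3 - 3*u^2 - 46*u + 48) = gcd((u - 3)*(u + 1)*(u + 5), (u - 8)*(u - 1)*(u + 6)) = 1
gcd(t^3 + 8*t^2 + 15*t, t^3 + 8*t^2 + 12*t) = t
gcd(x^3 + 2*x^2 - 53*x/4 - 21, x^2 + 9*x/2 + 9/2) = x + 3/2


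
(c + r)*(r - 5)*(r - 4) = c*r^2 - 9*c*r + 20*c + r^3 - 9*r^2 + 20*r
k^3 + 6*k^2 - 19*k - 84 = (k - 4)*(k + 3)*(k + 7)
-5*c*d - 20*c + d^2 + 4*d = (-5*c + d)*(d + 4)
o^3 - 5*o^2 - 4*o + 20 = (o - 5)*(o - 2)*(o + 2)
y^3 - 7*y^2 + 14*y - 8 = (y - 4)*(y - 2)*(y - 1)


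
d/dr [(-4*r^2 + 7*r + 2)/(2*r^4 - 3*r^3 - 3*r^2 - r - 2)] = (16*r^5 - 54*r^4 + 26*r^3 + 43*r^2 + 28*r - 12)/(4*r^8 - 12*r^7 - 3*r^6 + 14*r^5 + 7*r^4 + 18*r^3 + 13*r^2 + 4*r + 4)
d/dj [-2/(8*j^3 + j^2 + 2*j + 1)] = 4*(12*j^2 + j + 1)/(8*j^3 + j^2 + 2*j + 1)^2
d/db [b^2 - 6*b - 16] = 2*b - 6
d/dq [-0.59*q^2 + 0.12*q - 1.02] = 0.12 - 1.18*q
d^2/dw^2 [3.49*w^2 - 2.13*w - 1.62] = 6.98000000000000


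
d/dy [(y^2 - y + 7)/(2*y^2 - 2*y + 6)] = (2 - 4*y)/(y^2 - y + 3)^2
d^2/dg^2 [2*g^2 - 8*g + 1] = 4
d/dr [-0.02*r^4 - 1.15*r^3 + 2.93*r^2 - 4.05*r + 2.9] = -0.08*r^3 - 3.45*r^2 + 5.86*r - 4.05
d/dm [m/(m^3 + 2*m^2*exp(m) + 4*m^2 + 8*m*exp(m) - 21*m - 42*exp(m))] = (m^3 + 2*m^2*exp(m) + 4*m^2 - m*(2*m^2*exp(m) + 3*m^2 + 12*m*exp(m) + 8*m - 34*exp(m) - 21) + 8*m*exp(m) - 21*m - 42*exp(m))/(m^3 + 2*m^2*exp(m) + 4*m^2 + 8*m*exp(m) - 21*m - 42*exp(m))^2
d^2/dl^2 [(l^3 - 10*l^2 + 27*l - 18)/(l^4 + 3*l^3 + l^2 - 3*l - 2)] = 2*(l^4 - 29*l^3 + 42*l^2 + 388*l + 400)/(l^7 + 10*l^6 + 42*l^5 + 96*l^4 + 129*l^3 + 102*l^2 + 44*l + 8)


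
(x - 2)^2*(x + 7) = x^3 + 3*x^2 - 24*x + 28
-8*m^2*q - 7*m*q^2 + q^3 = q*(-8*m + q)*(m + q)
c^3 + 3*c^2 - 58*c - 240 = (c - 8)*(c + 5)*(c + 6)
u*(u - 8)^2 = u^3 - 16*u^2 + 64*u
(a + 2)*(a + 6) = a^2 + 8*a + 12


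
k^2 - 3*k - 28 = (k - 7)*(k + 4)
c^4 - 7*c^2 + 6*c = c*(c - 2)*(c - 1)*(c + 3)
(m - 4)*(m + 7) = m^2 + 3*m - 28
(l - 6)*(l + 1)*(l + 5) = l^3 - 31*l - 30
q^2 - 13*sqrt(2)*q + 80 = (q - 8*sqrt(2))*(q - 5*sqrt(2))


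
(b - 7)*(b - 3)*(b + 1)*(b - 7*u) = b^4 - 7*b^3*u - 9*b^3 + 63*b^2*u + 11*b^2 - 77*b*u + 21*b - 147*u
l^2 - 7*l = l*(l - 7)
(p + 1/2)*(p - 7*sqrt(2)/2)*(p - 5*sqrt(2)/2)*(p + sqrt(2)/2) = p^4 - 11*sqrt(2)*p^3/2 + p^3/2 - 11*sqrt(2)*p^2/4 + 23*p^2/2 + 23*p/4 + 35*sqrt(2)*p/4 + 35*sqrt(2)/8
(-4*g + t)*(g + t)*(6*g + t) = -24*g^3 - 22*g^2*t + 3*g*t^2 + t^3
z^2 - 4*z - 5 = (z - 5)*(z + 1)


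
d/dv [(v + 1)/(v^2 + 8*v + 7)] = -1/(v^2 + 14*v + 49)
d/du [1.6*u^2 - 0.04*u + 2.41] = 3.2*u - 0.04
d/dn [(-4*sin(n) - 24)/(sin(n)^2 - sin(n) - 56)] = 4*(sin(n)^2 + 12*sin(n) + 50)*cos(n)/(sin(n) + cos(n)^2 + 55)^2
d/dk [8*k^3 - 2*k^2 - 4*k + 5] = 24*k^2 - 4*k - 4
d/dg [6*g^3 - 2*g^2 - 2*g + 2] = 18*g^2 - 4*g - 2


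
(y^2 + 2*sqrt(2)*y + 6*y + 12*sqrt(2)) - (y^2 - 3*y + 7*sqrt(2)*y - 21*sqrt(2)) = -5*sqrt(2)*y + 9*y + 33*sqrt(2)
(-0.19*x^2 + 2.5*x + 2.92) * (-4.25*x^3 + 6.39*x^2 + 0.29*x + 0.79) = 0.8075*x^5 - 11.8391*x^4 + 3.5099*x^3 + 19.2337*x^2 + 2.8218*x + 2.3068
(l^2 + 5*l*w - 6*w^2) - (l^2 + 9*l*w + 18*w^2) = -4*l*w - 24*w^2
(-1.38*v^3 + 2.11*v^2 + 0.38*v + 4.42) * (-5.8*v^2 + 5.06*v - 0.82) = 8.004*v^5 - 19.2208*v^4 + 9.6042*v^3 - 25.4434*v^2 + 22.0536*v - 3.6244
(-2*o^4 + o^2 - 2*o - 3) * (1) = -2*o^4 + o^2 - 2*o - 3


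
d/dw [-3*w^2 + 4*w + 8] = 4 - 6*w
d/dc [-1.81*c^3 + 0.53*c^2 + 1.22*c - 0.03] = -5.43*c^2 + 1.06*c + 1.22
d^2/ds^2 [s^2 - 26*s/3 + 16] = 2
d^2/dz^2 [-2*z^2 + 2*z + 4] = -4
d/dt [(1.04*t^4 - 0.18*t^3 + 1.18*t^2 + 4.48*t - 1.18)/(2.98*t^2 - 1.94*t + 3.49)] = (6.1984*t^5 - 6.5892*t^4 + 15.2168*t^3 - 17.5242*t^2 + 15.2692*t + 13.346)/(8.8804*t^4 - 11.5624*t^3 + 24.564*t^2 - 13.5412*t + 12.1801)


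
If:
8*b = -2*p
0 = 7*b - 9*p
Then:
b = 0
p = 0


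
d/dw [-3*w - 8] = -3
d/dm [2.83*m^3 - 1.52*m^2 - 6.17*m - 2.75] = 8.49*m^2 - 3.04*m - 6.17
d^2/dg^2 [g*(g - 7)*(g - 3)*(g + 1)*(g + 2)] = 20*g^3 - 84*g^2 - 42*g + 86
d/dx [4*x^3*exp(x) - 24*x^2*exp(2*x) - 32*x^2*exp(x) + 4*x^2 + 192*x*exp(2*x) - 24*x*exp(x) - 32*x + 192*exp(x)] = 4*x^3*exp(x) - 48*x^2*exp(2*x) - 20*x^2*exp(x) + 336*x*exp(2*x) - 88*x*exp(x) + 8*x + 192*exp(2*x) + 168*exp(x) - 32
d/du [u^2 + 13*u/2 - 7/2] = 2*u + 13/2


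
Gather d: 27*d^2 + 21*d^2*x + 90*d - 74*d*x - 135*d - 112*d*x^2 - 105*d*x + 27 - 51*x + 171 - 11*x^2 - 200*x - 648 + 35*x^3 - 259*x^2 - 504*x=d^2*(21*x + 27) + d*(-112*x^2 - 179*x - 45) + 35*x^3 - 270*x^2 - 755*x - 450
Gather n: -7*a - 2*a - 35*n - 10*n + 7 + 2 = -9*a - 45*n + 9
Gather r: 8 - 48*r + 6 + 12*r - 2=12 - 36*r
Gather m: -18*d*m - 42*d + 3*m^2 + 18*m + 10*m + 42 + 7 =-42*d + 3*m^2 + m*(28 - 18*d) + 49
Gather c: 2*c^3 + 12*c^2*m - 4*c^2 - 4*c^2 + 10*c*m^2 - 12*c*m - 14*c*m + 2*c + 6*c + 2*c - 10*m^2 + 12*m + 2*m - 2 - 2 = 2*c^3 + c^2*(12*m - 8) + c*(10*m^2 - 26*m + 10) - 10*m^2 + 14*m - 4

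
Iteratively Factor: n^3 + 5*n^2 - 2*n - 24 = (n + 3)*(n^2 + 2*n - 8) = (n + 3)*(n + 4)*(n - 2)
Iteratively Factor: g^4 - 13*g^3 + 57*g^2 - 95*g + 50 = (g - 5)*(g^3 - 8*g^2 + 17*g - 10) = (g - 5)*(g - 1)*(g^2 - 7*g + 10) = (g - 5)*(g - 2)*(g - 1)*(g - 5)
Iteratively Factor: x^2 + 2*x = (x + 2)*(x)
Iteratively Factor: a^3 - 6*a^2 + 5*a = (a)*(a^2 - 6*a + 5) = a*(a - 1)*(a - 5)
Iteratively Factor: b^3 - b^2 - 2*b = (b - 2)*(b^2 + b) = b*(b - 2)*(b + 1)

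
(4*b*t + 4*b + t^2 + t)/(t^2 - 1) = (4*b + t)/(t - 1)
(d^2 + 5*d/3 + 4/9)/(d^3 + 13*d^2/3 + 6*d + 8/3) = (d + 1/3)/(d^2 + 3*d + 2)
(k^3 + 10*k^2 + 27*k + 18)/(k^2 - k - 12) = (k^2 + 7*k + 6)/(k - 4)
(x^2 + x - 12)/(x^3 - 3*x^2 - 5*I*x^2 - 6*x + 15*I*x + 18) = (x + 4)/(x^2 - 5*I*x - 6)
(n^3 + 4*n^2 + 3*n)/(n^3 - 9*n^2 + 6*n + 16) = n*(n + 3)/(n^2 - 10*n + 16)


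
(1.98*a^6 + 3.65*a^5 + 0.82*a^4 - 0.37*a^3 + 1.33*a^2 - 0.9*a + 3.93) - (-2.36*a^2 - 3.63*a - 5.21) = 1.98*a^6 + 3.65*a^5 + 0.82*a^4 - 0.37*a^3 + 3.69*a^2 + 2.73*a + 9.14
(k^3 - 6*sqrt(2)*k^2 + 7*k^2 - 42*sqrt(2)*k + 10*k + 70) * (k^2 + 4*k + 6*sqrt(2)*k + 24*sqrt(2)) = k^5 + 11*k^4 - 34*k^3 - 682*k^2 + 60*sqrt(2)*k^2 - 1736*k + 660*sqrt(2)*k + 1680*sqrt(2)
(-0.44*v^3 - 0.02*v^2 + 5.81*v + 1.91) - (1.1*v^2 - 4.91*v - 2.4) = -0.44*v^3 - 1.12*v^2 + 10.72*v + 4.31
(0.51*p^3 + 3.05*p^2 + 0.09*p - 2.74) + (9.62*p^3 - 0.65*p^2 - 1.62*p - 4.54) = 10.13*p^3 + 2.4*p^2 - 1.53*p - 7.28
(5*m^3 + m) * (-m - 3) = -5*m^4 - 15*m^3 - m^2 - 3*m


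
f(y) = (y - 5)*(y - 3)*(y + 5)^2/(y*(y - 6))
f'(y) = (y - 5)*(y - 3)*(2*y + 10)/(y*(y - 6)) + (y - 5)*(y + 5)^2/(y*(y - 6)) + (y - 3)*(y + 5)^2/(y*(y - 6)) - (y - 5)*(y - 3)*(y + 5)^2/(y*(y - 6)^2) - (y - 5)*(y - 3)*(y + 5)^2/(y^2*(y - 6)) = 2*(y^5 - 8*y^4 - 12*y^3 + 145*y^2 - 375*y + 1125)/(y^2*(y^2 - 12*y + 36))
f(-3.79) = 2.36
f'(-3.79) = 4.14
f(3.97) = 9.97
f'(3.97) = 5.22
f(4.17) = 10.70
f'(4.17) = 1.87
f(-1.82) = 23.36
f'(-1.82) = 22.24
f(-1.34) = 37.47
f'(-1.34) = 39.00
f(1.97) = -19.10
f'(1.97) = 24.32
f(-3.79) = 2.36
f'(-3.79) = 4.14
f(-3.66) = 2.93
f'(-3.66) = 4.70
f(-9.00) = 19.91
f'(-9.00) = -9.50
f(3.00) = 0.00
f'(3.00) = 14.22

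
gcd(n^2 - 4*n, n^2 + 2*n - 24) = n - 4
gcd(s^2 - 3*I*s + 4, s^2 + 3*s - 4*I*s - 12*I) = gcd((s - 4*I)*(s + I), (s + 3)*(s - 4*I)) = s - 4*I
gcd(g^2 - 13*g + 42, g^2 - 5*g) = 1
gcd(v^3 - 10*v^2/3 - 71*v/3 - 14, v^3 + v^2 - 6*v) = v + 3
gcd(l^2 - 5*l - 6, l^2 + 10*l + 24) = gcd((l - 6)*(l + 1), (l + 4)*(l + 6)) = 1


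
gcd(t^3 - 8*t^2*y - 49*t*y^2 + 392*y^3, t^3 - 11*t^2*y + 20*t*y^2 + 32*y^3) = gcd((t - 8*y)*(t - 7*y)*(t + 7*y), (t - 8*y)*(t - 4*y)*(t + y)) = -t + 8*y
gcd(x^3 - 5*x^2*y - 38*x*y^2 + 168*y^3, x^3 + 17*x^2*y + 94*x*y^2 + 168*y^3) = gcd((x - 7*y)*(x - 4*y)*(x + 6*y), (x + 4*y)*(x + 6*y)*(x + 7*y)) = x + 6*y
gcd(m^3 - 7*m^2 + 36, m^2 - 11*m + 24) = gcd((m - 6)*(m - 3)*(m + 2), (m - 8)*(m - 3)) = m - 3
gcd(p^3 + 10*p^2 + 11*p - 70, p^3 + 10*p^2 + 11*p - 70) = p^3 + 10*p^2 + 11*p - 70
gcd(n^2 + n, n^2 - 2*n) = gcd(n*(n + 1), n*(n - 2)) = n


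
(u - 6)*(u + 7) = u^2 + u - 42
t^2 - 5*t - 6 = (t - 6)*(t + 1)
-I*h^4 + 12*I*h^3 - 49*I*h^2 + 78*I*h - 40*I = (h - 5)*(h - 4)*(h - 2)*(-I*h + I)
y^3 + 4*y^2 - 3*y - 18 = (y - 2)*(y + 3)^2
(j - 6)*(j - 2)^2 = j^3 - 10*j^2 + 28*j - 24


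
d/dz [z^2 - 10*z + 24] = 2*z - 10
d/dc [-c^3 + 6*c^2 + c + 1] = -3*c^2 + 12*c + 1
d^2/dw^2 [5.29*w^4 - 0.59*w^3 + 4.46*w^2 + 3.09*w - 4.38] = 63.48*w^2 - 3.54*w + 8.92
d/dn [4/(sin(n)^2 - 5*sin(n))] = 4*(5 - 2*sin(n))*cos(n)/((sin(n) - 5)^2*sin(n)^2)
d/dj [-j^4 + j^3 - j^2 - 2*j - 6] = -4*j^3 + 3*j^2 - 2*j - 2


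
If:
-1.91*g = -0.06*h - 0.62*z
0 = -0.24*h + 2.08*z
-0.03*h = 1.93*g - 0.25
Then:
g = 0.11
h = 1.53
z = 0.18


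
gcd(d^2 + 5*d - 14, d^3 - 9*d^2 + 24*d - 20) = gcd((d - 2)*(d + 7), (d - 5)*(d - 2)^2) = d - 2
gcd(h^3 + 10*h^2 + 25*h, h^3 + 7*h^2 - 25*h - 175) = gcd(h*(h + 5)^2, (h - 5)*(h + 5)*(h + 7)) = h + 5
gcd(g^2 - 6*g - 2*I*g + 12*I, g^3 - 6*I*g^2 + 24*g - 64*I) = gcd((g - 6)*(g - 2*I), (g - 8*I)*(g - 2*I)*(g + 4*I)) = g - 2*I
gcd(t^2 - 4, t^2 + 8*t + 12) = t + 2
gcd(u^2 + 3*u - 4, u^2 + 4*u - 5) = u - 1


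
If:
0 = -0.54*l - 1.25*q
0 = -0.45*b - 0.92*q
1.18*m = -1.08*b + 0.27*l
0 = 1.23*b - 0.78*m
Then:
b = 0.00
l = 0.00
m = 0.00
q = 0.00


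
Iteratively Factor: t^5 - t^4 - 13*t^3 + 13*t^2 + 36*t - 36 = (t - 2)*(t^4 + t^3 - 11*t^2 - 9*t + 18) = (t - 2)*(t + 3)*(t^3 - 2*t^2 - 5*t + 6) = (t - 2)*(t - 1)*(t + 3)*(t^2 - t - 6) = (t - 3)*(t - 2)*(t - 1)*(t + 3)*(t + 2)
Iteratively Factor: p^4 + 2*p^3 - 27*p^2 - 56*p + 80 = (p + 4)*(p^3 - 2*p^2 - 19*p + 20) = (p - 1)*(p + 4)*(p^2 - p - 20) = (p - 5)*(p - 1)*(p + 4)*(p + 4)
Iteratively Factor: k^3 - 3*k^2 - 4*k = (k - 4)*(k^2 + k) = k*(k - 4)*(k + 1)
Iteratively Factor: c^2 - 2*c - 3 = (c - 3)*(c + 1)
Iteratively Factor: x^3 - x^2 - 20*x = (x + 4)*(x^2 - 5*x) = x*(x + 4)*(x - 5)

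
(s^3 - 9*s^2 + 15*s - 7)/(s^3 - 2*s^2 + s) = (s - 7)/s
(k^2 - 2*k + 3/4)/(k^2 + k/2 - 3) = (k - 1/2)/(k + 2)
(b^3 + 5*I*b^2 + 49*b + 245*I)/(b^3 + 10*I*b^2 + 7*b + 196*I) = (b^2 - 2*I*b + 35)/(b^2 + 3*I*b + 28)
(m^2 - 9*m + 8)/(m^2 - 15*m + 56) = (m - 1)/(m - 7)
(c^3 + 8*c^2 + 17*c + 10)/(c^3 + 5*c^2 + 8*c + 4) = (c + 5)/(c + 2)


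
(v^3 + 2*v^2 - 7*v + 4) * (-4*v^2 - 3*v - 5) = -4*v^5 - 11*v^4 + 17*v^3 - 5*v^2 + 23*v - 20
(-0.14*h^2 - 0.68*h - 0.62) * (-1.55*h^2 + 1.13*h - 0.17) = 0.217*h^4 + 0.8958*h^3 + 0.2164*h^2 - 0.585*h + 0.1054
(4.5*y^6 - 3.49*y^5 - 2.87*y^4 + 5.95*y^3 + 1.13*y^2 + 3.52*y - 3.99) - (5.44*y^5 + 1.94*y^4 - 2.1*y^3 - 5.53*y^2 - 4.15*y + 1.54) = 4.5*y^6 - 8.93*y^5 - 4.81*y^4 + 8.05*y^3 + 6.66*y^2 + 7.67*y - 5.53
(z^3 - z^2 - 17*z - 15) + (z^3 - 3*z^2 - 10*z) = 2*z^3 - 4*z^2 - 27*z - 15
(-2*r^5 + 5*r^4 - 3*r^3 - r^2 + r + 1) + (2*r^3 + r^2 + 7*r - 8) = -2*r^5 + 5*r^4 - r^3 + 8*r - 7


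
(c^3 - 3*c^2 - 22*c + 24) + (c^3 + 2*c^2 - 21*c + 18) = 2*c^3 - c^2 - 43*c + 42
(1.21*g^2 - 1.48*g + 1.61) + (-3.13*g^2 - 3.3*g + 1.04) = -1.92*g^2 - 4.78*g + 2.65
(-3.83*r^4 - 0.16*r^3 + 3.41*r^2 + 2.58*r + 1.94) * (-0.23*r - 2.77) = 0.8809*r^5 + 10.6459*r^4 - 0.3411*r^3 - 10.0391*r^2 - 7.5928*r - 5.3738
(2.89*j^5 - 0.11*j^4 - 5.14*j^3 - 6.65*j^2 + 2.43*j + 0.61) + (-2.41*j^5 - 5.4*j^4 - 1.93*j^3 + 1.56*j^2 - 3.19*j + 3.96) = 0.48*j^5 - 5.51*j^4 - 7.07*j^3 - 5.09*j^2 - 0.76*j + 4.57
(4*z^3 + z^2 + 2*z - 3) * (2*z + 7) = 8*z^4 + 30*z^3 + 11*z^2 + 8*z - 21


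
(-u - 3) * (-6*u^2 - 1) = 6*u^3 + 18*u^2 + u + 3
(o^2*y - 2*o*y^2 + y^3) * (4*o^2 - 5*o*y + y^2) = 4*o^4*y - 13*o^3*y^2 + 15*o^2*y^3 - 7*o*y^4 + y^5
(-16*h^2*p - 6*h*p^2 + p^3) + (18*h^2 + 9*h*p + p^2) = -16*h^2*p + 18*h^2 - 6*h*p^2 + 9*h*p + p^3 + p^2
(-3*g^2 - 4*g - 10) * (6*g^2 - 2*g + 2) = -18*g^4 - 18*g^3 - 58*g^2 + 12*g - 20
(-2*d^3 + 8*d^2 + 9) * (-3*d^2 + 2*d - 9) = 6*d^5 - 28*d^4 + 34*d^3 - 99*d^2 + 18*d - 81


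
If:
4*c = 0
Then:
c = 0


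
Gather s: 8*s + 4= 8*s + 4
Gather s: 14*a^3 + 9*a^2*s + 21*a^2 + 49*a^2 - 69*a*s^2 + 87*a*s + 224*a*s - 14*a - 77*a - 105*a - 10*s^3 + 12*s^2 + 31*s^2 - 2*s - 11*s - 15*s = 14*a^3 + 70*a^2 - 196*a - 10*s^3 + s^2*(43 - 69*a) + s*(9*a^2 + 311*a - 28)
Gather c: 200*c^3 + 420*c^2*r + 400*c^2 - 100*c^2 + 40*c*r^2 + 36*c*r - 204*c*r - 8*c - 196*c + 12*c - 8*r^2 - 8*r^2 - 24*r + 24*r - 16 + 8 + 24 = 200*c^3 + c^2*(420*r + 300) + c*(40*r^2 - 168*r - 192) - 16*r^2 + 16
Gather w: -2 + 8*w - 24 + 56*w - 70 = 64*w - 96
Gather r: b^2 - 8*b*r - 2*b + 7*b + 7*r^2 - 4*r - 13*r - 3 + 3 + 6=b^2 + 5*b + 7*r^2 + r*(-8*b - 17) + 6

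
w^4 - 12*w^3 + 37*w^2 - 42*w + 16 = (w - 8)*(w - 2)*(w - 1)^2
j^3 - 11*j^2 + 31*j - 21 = (j - 7)*(j - 3)*(j - 1)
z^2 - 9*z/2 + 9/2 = (z - 3)*(z - 3/2)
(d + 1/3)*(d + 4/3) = d^2 + 5*d/3 + 4/9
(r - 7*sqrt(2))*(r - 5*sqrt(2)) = r^2 - 12*sqrt(2)*r + 70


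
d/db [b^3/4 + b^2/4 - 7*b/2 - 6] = 3*b^2/4 + b/2 - 7/2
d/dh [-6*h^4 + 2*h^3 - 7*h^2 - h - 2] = -24*h^3 + 6*h^2 - 14*h - 1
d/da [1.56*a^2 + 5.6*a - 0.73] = 3.12*a + 5.6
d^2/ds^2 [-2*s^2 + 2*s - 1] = -4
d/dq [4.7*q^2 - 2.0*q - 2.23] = 9.4*q - 2.0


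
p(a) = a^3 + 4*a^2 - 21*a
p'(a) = 3*a^2 + 8*a - 21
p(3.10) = 3.13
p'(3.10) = 32.63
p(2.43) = -13.06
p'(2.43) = 16.15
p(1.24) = -17.98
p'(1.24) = -6.47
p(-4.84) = 81.96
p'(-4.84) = 10.56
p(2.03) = -17.78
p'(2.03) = 7.60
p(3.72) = 28.71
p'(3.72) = 50.28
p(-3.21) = 75.55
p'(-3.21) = -15.77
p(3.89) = 37.70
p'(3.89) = 55.52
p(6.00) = 234.00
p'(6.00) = 135.00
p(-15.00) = -2160.00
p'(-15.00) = 534.00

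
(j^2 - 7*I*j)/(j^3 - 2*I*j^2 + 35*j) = 1/(j + 5*I)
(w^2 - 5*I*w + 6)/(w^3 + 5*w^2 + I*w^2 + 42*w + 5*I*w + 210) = (w + I)/(w^2 + w*(5 + 7*I) + 35*I)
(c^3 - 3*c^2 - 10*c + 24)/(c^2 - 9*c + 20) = (c^2 + c - 6)/(c - 5)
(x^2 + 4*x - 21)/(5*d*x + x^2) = (x^2 + 4*x - 21)/(x*(5*d + x))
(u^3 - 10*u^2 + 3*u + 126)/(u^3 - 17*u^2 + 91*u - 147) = (u^2 - 3*u - 18)/(u^2 - 10*u + 21)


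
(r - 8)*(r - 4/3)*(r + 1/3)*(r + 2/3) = r^4 - 25*r^3/3 + 14*r^2/9 + 232*r/27 + 64/27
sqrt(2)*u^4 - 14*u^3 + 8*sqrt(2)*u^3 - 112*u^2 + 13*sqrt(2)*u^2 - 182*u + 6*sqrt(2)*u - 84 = (u + 1)*(u + 6)*(u - 7*sqrt(2))*(sqrt(2)*u + sqrt(2))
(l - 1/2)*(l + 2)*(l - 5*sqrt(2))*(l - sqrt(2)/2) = l^4 - 11*sqrt(2)*l^3/2 + 3*l^3/2 - 33*sqrt(2)*l^2/4 + 4*l^2 + 15*l/2 + 11*sqrt(2)*l/2 - 5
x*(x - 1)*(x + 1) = x^3 - x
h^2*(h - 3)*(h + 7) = h^4 + 4*h^3 - 21*h^2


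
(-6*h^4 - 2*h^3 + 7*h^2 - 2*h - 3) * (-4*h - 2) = 24*h^5 + 20*h^4 - 24*h^3 - 6*h^2 + 16*h + 6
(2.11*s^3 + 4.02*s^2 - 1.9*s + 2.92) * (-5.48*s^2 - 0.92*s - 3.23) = -11.5628*s^5 - 23.9708*s^4 - 0.101699999999999*s^3 - 27.2382*s^2 + 3.4506*s - 9.4316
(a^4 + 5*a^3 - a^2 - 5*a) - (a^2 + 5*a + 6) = a^4 + 5*a^3 - 2*a^2 - 10*a - 6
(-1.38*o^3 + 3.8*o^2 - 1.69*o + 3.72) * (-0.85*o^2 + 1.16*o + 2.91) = 1.173*o^5 - 4.8308*o^4 + 1.8287*o^3 + 5.9356*o^2 - 0.6027*o + 10.8252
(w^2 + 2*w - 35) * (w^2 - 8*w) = w^4 - 6*w^3 - 51*w^2 + 280*w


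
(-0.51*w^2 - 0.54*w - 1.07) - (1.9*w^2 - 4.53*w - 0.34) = -2.41*w^2 + 3.99*w - 0.73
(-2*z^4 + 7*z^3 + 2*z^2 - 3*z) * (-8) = 16*z^4 - 56*z^3 - 16*z^2 + 24*z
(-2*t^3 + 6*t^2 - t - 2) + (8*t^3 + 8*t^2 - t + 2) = 6*t^3 + 14*t^2 - 2*t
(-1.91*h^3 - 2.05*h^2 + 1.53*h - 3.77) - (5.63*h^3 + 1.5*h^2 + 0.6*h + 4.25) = -7.54*h^3 - 3.55*h^2 + 0.93*h - 8.02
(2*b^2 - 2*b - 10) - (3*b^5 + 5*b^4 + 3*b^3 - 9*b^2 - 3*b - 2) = -3*b^5 - 5*b^4 - 3*b^3 + 11*b^2 + b - 8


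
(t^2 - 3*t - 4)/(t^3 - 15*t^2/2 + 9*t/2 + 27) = 2*(t^2 - 3*t - 4)/(2*t^3 - 15*t^2 + 9*t + 54)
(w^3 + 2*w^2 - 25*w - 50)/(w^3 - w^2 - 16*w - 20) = (w + 5)/(w + 2)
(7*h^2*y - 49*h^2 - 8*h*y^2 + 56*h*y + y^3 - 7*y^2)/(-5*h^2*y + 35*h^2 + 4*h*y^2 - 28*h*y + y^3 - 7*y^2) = (-7*h + y)/(5*h + y)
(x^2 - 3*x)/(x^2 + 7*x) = (x - 3)/(x + 7)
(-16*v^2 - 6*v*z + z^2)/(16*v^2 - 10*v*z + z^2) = (2*v + z)/(-2*v + z)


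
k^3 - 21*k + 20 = (k - 4)*(k - 1)*(k + 5)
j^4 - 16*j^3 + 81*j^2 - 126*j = j*(j - 7)*(j - 6)*(j - 3)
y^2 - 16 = (y - 4)*(y + 4)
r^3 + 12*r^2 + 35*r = r*(r + 5)*(r + 7)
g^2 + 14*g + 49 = (g + 7)^2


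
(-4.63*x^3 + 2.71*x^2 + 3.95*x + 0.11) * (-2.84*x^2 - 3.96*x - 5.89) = 13.1492*x^5 + 10.6384*x^4 + 5.3211*x^3 - 31.9163*x^2 - 23.7011*x - 0.6479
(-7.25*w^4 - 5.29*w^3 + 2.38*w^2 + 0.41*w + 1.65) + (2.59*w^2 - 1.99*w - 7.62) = -7.25*w^4 - 5.29*w^3 + 4.97*w^2 - 1.58*w - 5.97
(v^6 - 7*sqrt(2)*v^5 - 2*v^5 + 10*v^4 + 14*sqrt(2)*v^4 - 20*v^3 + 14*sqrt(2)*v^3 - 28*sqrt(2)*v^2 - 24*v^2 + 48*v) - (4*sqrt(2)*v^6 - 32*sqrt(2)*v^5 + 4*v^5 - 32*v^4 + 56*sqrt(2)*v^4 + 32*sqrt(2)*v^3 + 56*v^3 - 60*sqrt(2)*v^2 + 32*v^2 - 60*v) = -4*sqrt(2)*v^6 + v^6 - 6*v^5 + 25*sqrt(2)*v^5 - 42*sqrt(2)*v^4 + 42*v^4 - 76*v^3 - 18*sqrt(2)*v^3 - 56*v^2 + 32*sqrt(2)*v^2 + 108*v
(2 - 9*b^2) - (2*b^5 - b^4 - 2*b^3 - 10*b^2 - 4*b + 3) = -2*b^5 + b^4 + 2*b^3 + b^2 + 4*b - 1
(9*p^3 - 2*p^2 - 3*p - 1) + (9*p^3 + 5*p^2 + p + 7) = 18*p^3 + 3*p^2 - 2*p + 6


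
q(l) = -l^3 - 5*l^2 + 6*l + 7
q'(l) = -3*l^2 - 10*l + 6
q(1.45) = 2.14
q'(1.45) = -14.81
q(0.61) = 8.57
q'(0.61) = -1.22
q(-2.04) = -17.56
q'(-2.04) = 13.92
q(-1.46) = -9.31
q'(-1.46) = 14.21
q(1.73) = -2.76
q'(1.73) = -20.28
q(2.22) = -15.26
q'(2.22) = -30.99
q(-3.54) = -32.54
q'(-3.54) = 3.81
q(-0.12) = 6.21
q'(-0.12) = 7.16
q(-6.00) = 7.00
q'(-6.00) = -42.00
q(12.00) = -2369.00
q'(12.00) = -546.00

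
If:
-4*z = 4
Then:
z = -1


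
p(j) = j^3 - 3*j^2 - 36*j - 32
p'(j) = 3*j^2 - 6*j - 36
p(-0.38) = -18.81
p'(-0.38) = -33.29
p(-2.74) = 23.55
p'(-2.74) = 2.96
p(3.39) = -149.56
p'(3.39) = -21.86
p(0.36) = -45.30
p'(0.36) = -37.77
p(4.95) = -162.42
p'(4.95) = 7.81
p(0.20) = -39.31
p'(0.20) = -37.08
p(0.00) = -32.00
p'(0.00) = -36.00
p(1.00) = -70.00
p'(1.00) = -39.00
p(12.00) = 832.00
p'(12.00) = 324.00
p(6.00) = -140.00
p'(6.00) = 36.00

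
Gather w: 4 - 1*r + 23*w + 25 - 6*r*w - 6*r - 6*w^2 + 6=-7*r - 6*w^2 + w*(23 - 6*r) + 35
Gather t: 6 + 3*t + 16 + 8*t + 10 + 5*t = 16*t + 32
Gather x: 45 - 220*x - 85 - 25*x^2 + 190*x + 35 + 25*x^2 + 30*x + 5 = 0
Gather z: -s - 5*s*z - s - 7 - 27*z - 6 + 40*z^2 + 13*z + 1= -2*s + 40*z^2 + z*(-5*s - 14) - 12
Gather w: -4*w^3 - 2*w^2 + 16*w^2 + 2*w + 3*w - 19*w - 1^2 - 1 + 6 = -4*w^3 + 14*w^2 - 14*w + 4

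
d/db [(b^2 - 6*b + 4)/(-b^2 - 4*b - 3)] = 2*(-5*b^2 + b + 17)/(b^4 + 8*b^3 + 22*b^2 + 24*b + 9)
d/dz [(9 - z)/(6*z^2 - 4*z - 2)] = (3*z^2 - 54*z + 19)/(2*(9*z^4 - 12*z^3 - 2*z^2 + 4*z + 1))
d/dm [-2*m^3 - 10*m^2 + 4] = 2*m*(-3*m - 10)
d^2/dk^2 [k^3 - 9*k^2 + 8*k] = 6*k - 18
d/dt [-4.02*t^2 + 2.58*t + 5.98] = 2.58 - 8.04*t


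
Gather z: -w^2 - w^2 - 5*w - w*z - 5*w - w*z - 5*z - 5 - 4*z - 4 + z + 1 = -2*w^2 - 10*w + z*(-2*w - 8) - 8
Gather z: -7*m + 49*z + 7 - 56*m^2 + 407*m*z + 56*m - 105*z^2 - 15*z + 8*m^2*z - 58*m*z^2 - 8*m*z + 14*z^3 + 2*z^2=-56*m^2 + 49*m + 14*z^3 + z^2*(-58*m - 103) + z*(8*m^2 + 399*m + 34) + 7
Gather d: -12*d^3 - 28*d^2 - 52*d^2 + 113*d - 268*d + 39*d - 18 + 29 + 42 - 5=-12*d^3 - 80*d^2 - 116*d + 48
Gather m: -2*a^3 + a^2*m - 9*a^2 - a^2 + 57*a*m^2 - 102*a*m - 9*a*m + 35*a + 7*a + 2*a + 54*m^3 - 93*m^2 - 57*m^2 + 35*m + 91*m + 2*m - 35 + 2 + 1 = -2*a^3 - 10*a^2 + 44*a + 54*m^3 + m^2*(57*a - 150) + m*(a^2 - 111*a + 128) - 32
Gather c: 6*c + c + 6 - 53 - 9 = 7*c - 56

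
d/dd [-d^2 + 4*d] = 4 - 2*d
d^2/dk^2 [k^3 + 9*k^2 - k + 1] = 6*k + 18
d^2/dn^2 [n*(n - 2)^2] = 6*n - 8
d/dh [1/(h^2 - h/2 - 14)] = 2*(1 - 4*h)/(-2*h^2 + h + 28)^2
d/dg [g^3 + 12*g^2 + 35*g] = 3*g^2 + 24*g + 35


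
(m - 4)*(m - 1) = m^2 - 5*m + 4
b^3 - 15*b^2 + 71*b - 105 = (b - 7)*(b - 5)*(b - 3)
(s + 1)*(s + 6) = s^2 + 7*s + 6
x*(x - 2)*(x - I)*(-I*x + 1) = -I*x^4 + 2*I*x^3 - I*x^2 + 2*I*x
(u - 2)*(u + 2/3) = u^2 - 4*u/3 - 4/3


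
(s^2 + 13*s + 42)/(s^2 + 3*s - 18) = (s + 7)/(s - 3)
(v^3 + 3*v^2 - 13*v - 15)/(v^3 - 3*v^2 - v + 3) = (v + 5)/(v - 1)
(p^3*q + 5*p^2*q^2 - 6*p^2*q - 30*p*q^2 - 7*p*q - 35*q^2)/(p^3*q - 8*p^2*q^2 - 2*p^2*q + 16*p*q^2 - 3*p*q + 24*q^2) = (p^2 + 5*p*q - 7*p - 35*q)/(p^2 - 8*p*q - 3*p + 24*q)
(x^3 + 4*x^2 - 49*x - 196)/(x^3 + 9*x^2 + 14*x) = (x^2 - 3*x - 28)/(x*(x + 2))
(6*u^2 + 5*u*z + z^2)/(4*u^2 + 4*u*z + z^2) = (3*u + z)/(2*u + z)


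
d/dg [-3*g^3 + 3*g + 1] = 3 - 9*g^2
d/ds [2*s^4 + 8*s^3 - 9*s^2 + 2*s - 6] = 8*s^3 + 24*s^2 - 18*s + 2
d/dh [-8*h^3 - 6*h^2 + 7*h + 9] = -24*h^2 - 12*h + 7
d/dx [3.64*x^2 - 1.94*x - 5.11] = 7.28*x - 1.94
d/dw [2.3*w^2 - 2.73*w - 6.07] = 4.6*w - 2.73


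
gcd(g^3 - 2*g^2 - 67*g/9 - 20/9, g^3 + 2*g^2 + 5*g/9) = g^2 + 2*g + 5/9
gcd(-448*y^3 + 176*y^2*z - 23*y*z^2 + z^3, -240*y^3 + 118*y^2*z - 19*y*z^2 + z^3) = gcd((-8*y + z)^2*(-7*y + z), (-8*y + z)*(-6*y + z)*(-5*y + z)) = 8*y - z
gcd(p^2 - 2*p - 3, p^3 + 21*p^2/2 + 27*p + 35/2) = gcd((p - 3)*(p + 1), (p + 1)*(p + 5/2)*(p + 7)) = p + 1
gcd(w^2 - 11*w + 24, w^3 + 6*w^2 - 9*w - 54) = w - 3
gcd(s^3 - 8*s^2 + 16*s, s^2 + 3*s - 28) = s - 4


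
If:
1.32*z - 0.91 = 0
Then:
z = 0.69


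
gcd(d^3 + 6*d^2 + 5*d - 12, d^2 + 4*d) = d + 4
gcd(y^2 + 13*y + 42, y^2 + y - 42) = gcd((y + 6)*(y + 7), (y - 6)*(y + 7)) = y + 7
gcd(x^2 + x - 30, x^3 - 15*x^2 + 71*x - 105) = x - 5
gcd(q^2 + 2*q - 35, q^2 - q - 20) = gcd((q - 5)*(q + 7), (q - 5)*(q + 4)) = q - 5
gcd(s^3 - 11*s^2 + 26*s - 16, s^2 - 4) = s - 2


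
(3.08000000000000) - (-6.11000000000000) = 9.19000000000000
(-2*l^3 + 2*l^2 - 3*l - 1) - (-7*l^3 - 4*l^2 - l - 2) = 5*l^3 + 6*l^2 - 2*l + 1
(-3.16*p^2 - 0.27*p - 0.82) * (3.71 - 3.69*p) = 11.6604*p^3 - 10.7273*p^2 + 2.0241*p - 3.0422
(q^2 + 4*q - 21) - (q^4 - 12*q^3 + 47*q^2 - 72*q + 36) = -q^4 + 12*q^3 - 46*q^2 + 76*q - 57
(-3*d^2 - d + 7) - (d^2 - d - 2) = 9 - 4*d^2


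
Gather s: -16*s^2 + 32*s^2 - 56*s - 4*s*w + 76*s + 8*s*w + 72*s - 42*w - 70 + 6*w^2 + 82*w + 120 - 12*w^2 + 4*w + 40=16*s^2 + s*(4*w + 92) - 6*w^2 + 44*w + 90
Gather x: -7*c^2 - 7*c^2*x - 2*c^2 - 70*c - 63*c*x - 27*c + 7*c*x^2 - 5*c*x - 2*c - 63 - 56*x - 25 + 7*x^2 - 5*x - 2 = -9*c^2 - 99*c + x^2*(7*c + 7) + x*(-7*c^2 - 68*c - 61) - 90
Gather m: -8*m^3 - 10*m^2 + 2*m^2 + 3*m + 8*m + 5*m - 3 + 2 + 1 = -8*m^3 - 8*m^2 + 16*m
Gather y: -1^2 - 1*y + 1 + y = 0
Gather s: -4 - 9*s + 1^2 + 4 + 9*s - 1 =0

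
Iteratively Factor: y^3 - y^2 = (y - 1)*(y^2) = y*(y - 1)*(y)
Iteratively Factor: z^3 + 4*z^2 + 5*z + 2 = (z + 1)*(z^2 + 3*z + 2) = (z + 1)^2*(z + 2)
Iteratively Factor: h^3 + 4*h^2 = (h)*(h^2 + 4*h) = h*(h + 4)*(h)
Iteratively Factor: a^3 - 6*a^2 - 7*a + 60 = (a + 3)*(a^2 - 9*a + 20) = (a - 5)*(a + 3)*(a - 4)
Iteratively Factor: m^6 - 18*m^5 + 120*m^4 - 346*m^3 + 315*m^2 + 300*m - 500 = (m - 5)*(m^5 - 13*m^4 + 55*m^3 - 71*m^2 - 40*m + 100) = (m - 5)*(m - 2)*(m^4 - 11*m^3 + 33*m^2 - 5*m - 50) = (m - 5)^2*(m - 2)*(m^3 - 6*m^2 + 3*m + 10) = (m - 5)^2*(m - 2)^2*(m^2 - 4*m - 5) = (m - 5)^3*(m - 2)^2*(m + 1)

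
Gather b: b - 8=b - 8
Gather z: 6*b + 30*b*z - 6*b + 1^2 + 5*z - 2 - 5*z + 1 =30*b*z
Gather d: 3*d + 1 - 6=3*d - 5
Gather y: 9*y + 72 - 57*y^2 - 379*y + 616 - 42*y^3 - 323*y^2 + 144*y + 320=-42*y^3 - 380*y^2 - 226*y + 1008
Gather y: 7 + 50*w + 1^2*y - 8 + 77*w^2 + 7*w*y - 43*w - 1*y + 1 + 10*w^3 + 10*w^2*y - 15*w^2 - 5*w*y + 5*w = 10*w^3 + 62*w^2 + 12*w + y*(10*w^2 + 2*w)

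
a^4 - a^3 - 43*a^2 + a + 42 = (a - 7)*(a - 1)*(a + 1)*(a + 6)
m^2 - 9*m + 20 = (m - 5)*(m - 4)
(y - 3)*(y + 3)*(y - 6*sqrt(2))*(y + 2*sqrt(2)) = y^4 - 4*sqrt(2)*y^3 - 33*y^2 + 36*sqrt(2)*y + 216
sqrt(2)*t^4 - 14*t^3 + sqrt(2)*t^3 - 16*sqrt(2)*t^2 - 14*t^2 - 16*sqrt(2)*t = t*(t - 8*sqrt(2))*(t + sqrt(2))*(sqrt(2)*t + sqrt(2))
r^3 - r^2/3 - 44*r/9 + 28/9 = (r - 2)*(r - 2/3)*(r + 7/3)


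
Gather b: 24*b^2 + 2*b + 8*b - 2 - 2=24*b^2 + 10*b - 4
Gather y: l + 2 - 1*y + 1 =l - y + 3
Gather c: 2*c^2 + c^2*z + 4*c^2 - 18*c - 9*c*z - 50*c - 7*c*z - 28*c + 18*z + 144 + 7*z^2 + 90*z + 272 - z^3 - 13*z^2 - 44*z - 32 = c^2*(z + 6) + c*(-16*z - 96) - z^3 - 6*z^2 + 64*z + 384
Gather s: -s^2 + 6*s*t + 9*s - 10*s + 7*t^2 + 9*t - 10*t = -s^2 + s*(6*t - 1) + 7*t^2 - t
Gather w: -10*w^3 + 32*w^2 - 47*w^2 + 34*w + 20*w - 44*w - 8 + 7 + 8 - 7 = -10*w^3 - 15*w^2 + 10*w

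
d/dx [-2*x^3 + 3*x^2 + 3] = 6*x*(1 - x)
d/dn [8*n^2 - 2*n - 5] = 16*n - 2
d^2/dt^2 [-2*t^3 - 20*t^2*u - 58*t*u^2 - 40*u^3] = -12*t - 40*u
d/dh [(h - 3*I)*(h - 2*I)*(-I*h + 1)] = -3*I*h^2 - 8*h + I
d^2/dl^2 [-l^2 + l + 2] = -2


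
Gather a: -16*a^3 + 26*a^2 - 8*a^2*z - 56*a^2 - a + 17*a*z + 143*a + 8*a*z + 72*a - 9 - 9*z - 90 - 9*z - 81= -16*a^3 + a^2*(-8*z - 30) + a*(25*z + 214) - 18*z - 180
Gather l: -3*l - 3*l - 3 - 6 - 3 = -6*l - 12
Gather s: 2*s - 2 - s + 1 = s - 1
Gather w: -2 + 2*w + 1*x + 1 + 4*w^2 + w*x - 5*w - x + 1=4*w^2 + w*(x - 3)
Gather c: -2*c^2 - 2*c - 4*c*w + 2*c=-2*c^2 - 4*c*w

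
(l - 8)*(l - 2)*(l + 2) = l^3 - 8*l^2 - 4*l + 32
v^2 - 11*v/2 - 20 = (v - 8)*(v + 5/2)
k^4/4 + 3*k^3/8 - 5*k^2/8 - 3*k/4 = k*(k/2 + 1/2)*(k/2 + 1)*(k - 3/2)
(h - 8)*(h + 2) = h^2 - 6*h - 16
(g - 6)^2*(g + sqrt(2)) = g^3 - 12*g^2 + sqrt(2)*g^2 - 12*sqrt(2)*g + 36*g + 36*sqrt(2)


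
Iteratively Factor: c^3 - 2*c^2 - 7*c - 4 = (c - 4)*(c^2 + 2*c + 1) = (c - 4)*(c + 1)*(c + 1)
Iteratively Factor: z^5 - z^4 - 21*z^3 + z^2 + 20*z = (z - 1)*(z^4 - 21*z^2 - 20*z) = z*(z - 1)*(z^3 - 21*z - 20) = z*(z - 1)*(z + 4)*(z^2 - 4*z - 5) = z*(z - 1)*(z + 1)*(z + 4)*(z - 5)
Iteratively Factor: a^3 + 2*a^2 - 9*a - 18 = (a - 3)*(a^2 + 5*a + 6) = (a - 3)*(a + 2)*(a + 3)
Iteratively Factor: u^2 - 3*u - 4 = (u + 1)*(u - 4)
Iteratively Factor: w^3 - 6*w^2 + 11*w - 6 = (w - 3)*(w^2 - 3*w + 2) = (w - 3)*(w - 2)*(w - 1)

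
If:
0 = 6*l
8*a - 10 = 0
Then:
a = 5/4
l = 0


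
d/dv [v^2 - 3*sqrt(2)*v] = 2*v - 3*sqrt(2)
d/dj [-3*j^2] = -6*j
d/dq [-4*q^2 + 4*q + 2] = 4 - 8*q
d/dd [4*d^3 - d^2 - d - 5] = 12*d^2 - 2*d - 1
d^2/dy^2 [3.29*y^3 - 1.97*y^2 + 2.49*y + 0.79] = 19.74*y - 3.94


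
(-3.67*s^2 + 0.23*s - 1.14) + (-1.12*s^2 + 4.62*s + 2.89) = -4.79*s^2 + 4.85*s + 1.75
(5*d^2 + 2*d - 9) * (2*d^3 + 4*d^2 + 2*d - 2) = 10*d^5 + 24*d^4 - 42*d^2 - 22*d + 18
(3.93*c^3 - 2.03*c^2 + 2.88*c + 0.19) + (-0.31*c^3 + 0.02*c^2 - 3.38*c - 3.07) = 3.62*c^3 - 2.01*c^2 - 0.5*c - 2.88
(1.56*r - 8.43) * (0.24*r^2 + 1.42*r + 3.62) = 0.3744*r^3 + 0.192*r^2 - 6.3234*r - 30.5166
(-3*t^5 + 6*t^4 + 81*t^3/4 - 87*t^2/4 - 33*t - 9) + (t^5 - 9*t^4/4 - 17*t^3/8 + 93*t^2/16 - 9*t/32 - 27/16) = -2*t^5 + 15*t^4/4 + 145*t^3/8 - 255*t^2/16 - 1065*t/32 - 171/16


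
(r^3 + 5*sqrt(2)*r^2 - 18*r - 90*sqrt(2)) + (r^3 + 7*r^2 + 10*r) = 2*r^3 + 7*r^2 + 5*sqrt(2)*r^2 - 8*r - 90*sqrt(2)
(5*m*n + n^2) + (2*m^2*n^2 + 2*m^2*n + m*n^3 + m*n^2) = 2*m^2*n^2 + 2*m^2*n + m*n^3 + m*n^2 + 5*m*n + n^2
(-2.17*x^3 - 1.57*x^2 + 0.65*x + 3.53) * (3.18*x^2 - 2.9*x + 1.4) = -6.9006*x^5 + 1.3004*x^4 + 3.582*x^3 + 7.1424*x^2 - 9.327*x + 4.942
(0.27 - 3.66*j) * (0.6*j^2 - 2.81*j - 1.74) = -2.196*j^3 + 10.4466*j^2 + 5.6097*j - 0.4698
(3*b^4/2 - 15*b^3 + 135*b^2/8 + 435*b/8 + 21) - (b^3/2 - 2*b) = 3*b^4/2 - 31*b^3/2 + 135*b^2/8 + 451*b/8 + 21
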